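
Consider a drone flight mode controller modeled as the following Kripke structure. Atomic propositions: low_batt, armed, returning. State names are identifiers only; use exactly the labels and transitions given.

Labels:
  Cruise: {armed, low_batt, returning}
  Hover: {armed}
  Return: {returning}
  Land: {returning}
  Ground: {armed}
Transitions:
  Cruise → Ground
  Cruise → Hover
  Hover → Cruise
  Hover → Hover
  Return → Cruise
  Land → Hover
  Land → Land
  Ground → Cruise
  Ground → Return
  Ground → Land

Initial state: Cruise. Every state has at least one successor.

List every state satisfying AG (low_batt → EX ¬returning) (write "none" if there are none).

States satisfying low_batt → EX ¬returning: {Cruise, Hover, Return, Land, Ground}.
States satisfying AG (low_batt → EX ¬returning): {Cruise, Hover, Return, Land, Ground}.

{Cruise, Hover, Return, Land, Ground}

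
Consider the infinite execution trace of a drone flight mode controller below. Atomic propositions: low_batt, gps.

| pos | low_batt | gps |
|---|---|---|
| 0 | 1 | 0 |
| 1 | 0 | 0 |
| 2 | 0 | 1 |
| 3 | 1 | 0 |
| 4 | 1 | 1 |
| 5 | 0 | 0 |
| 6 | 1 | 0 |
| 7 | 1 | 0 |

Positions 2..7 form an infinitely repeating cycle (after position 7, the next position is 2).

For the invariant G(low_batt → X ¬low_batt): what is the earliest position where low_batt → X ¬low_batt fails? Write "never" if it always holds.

Check low_batt → X ¬low_batt at each position in order: 0 ✓, 1 ✓, 2 ✓.
At position 3 the labels are {low_batt} and the next position 4 has {gps, low_batt}, so low_batt → X ¬low_batt is false there. This is the first violation.

3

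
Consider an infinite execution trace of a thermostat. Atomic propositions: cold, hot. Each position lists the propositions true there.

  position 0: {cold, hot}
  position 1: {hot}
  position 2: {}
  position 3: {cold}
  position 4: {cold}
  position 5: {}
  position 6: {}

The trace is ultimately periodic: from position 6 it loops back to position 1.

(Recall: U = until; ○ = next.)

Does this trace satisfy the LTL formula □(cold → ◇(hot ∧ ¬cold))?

cold → ◇(hot ∧ ¬cold) holds at every position 0..6, and those are all positions ever visited, so □(cold → ◇(hot ∧ ¬cold)) holds.
Positions where cold holds: 0, 3, 4.
Check ◇(hot ∧ ¬cold) at each: 0→ok, 3→ok, 4→ok.

Holds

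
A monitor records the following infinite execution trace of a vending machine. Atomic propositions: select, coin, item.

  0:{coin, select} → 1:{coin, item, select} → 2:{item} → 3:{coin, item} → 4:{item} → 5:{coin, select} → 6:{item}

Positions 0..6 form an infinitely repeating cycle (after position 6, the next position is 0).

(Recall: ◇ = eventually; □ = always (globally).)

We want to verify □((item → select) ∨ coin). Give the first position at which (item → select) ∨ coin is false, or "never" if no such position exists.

Check (item → select) ∨ coin at each position in order: 0 ✓, 1 ✓.
At position 2 the labels are {item}, so (item → select) ∨ coin is false there. This is the first violation.

2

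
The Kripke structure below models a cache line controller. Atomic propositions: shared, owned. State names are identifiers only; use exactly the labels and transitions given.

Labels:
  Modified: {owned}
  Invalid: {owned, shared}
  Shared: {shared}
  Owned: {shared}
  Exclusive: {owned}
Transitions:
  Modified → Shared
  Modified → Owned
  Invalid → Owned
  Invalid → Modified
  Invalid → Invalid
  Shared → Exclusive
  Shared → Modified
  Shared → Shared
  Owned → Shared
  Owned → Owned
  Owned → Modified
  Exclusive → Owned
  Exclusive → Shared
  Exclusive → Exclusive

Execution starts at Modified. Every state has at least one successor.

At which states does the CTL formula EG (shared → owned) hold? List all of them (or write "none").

{Invalid, Exclusive}

States satisfying shared → owned: {Modified, Invalid, Exclusive}.
States satisfying EG (shared → owned): {Invalid, Exclusive}.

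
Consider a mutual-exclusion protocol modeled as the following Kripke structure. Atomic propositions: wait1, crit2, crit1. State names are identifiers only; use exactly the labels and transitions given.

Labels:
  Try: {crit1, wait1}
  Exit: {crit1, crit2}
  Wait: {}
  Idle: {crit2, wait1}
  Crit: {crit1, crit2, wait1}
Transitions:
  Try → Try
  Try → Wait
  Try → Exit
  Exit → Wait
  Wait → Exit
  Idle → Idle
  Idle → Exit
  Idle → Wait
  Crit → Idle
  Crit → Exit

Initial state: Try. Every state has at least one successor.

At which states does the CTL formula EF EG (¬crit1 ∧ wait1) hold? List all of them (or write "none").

{Idle, Crit}

States satisfying EG (¬crit1 ∧ wait1): {Idle}.
States satisfying EF EG (¬crit1 ∧ wait1): {Idle, Crit}.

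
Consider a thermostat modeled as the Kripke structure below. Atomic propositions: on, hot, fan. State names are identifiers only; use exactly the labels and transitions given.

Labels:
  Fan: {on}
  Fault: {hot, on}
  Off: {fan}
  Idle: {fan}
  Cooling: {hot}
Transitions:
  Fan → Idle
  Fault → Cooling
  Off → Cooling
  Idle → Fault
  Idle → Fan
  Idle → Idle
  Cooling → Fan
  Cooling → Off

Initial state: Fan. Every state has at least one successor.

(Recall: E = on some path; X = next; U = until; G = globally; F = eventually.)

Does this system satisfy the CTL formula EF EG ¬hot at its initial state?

Yes

States satisfying EG ¬hot: {Fan, Idle}.
States satisfying EF EG ¬hot: {Fan, Fault, Off, Idle, Cooling}.
Some path from Fan reaches a state where EG ¬hot holds.
Fan ∈ Sat(EF EG ¬hot).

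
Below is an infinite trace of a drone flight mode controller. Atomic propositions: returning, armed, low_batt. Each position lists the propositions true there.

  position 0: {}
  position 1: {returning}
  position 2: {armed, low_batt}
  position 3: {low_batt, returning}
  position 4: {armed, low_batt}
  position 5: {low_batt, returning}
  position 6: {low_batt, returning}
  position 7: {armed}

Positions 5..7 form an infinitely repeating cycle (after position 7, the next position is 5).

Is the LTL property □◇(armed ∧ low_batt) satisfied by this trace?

Does not hold

◇(armed ∧ low_batt) must hold at every position from 0 onward. It fails at position 5, so □◇(armed ∧ low_batt) is false.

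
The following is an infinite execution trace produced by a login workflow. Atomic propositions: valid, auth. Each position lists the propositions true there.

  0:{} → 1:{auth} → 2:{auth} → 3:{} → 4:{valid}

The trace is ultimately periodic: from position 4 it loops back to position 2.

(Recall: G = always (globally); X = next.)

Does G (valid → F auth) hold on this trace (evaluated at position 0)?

valid → F auth holds at every position 0..4, and those are all positions ever visited, so G (valid → F auth) holds.
Positions where valid holds: 4.
Check F auth at each: 4→ok.

Yes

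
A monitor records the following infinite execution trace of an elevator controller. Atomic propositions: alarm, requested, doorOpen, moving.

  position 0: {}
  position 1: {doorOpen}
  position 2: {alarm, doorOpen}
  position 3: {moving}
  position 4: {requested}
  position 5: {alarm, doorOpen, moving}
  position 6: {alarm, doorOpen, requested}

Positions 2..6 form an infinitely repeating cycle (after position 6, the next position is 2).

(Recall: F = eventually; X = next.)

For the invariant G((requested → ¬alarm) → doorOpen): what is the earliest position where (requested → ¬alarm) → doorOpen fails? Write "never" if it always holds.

0

At position 0 the labels are {}, so (requested → ¬alarm) → doorOpen is false there. This is the first violation.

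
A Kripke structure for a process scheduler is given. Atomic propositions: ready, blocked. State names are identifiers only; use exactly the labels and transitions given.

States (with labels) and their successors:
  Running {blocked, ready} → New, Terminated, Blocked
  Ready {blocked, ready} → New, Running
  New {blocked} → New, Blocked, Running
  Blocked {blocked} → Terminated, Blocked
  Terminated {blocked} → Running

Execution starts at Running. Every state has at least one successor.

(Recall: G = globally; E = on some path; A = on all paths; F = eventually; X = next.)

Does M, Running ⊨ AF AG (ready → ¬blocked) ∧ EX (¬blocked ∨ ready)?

States satisfying AG (ready → ¬blocked): ∅.
States satisfying AF AG (ready → ¬blocked): ∅.
States satisfying ¬blocked ∨ ready: {Running, Ready}.
States satisfying EX (¬blocked ∨ ready): {Ready, New, Terminated}.
States satisfying AF AG (ready → ¬blocked) ∧ EX (¬blocked ∨ ready): ∅.
Running ∉ Sat(AF AG (ready → ¬blocked) ∧ EX (¬blocked ∨ ready)).

Violated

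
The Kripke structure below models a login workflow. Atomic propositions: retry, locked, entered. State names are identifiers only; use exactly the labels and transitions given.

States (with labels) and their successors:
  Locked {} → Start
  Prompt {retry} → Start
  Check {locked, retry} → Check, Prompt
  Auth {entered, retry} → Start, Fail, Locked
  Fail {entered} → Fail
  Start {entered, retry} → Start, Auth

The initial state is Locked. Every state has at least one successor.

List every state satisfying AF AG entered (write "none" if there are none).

States satisfying AG entered: {Fail}.
States satisfying AF AG entered: {Fail}.

{Fail}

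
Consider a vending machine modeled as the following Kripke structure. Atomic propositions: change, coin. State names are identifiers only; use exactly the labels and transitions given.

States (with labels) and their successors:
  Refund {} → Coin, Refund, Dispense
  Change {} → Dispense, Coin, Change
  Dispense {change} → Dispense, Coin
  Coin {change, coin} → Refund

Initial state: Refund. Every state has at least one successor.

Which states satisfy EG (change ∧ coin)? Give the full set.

none

States satisfying change ∧ coin: {Coin}.
States satisfying EG (change ∧ coin): ∅.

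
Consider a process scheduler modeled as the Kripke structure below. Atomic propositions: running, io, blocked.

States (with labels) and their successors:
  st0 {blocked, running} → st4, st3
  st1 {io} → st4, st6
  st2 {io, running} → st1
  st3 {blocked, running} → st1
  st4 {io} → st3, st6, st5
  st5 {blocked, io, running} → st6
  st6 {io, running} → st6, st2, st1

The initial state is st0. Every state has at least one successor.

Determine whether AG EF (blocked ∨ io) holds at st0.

Yes

States satisfying EF (blocked ∨ io): {st0, st1, st2, st3, st4, st5, st6}.
States satisfying AG EF (blocked ∨ io): {st0, st1, st2, st3, st4, st5, st6}.
Every state reachable from st0 satisfies EF (blocked ∨ io).
st0 ∈ Sat(AG EF (blocked ∨ io)).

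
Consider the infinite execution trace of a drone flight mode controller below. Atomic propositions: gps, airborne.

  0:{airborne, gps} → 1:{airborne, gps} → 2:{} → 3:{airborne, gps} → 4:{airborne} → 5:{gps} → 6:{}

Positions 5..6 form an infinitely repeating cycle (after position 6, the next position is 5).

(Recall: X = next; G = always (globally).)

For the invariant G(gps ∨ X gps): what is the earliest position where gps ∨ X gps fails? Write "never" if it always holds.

never

gps ∨ X gps holds at every position 0..6, and those are all the positions the trace ever visits, so the invariant G(gps ∨ X gps) is never violated.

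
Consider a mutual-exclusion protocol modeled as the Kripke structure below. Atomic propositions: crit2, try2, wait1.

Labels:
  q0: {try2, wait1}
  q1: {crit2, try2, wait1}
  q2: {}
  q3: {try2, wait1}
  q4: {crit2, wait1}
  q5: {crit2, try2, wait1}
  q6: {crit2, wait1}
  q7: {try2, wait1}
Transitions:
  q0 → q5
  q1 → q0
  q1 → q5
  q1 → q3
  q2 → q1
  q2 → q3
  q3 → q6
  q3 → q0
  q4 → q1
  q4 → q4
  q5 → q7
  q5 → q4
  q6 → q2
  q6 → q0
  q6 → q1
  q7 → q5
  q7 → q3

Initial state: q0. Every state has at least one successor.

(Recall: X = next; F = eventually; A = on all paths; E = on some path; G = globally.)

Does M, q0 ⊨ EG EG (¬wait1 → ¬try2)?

States satisfying EG (¬wait1 → ¬try2): {q0, q1, q2, q3, q4, q5, q6, q7}.
States satisfying EG EG (¬wait1 → ¬try2): {q0, q1, q2, q3, q4, q5, q6, q7}.
q0 ∈ Sat(EG EG (¬wait1 → ¬try2)).

Yes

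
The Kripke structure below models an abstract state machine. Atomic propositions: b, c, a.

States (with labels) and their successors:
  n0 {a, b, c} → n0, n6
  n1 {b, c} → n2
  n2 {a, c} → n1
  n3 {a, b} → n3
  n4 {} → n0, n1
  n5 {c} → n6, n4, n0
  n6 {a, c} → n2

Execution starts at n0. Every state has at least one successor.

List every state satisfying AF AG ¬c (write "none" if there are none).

{n3}

States satisfying AG ¬c: {n3}.
States satisfying AF AG ¬c: {n3}.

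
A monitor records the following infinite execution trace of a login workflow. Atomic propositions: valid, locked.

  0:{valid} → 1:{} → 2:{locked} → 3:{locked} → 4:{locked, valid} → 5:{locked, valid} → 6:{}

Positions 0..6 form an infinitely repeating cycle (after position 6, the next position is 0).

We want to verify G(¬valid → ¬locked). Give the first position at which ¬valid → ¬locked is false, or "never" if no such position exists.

2

Check ¬valid → ¬locked at each position in order: 0 ✓, 1 ✓.
At position 2 the labels are {locked}, so ¬valid → ¬locked is false there. This is the first violation.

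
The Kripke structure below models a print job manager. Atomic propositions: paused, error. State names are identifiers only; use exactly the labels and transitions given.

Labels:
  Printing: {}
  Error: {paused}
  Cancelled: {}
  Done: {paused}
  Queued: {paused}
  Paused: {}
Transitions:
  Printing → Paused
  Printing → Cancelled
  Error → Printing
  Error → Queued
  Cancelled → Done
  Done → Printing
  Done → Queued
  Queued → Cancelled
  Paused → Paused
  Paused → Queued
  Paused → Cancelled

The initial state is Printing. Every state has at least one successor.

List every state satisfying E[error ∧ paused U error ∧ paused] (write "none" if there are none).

States satisfying error ∧ paused: ∅.
States satisfying E[error ∧ paused U error ∧ paused]: ∅.

none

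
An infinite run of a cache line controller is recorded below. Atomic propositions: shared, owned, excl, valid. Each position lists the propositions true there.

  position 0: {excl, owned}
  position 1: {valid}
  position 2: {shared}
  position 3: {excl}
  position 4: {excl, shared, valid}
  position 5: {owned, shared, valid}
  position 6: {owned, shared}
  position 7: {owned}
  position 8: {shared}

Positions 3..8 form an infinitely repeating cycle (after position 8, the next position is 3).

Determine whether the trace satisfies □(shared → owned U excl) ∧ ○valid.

shared → owned U excl must hold at every position from 0 onward. It fails at position 2, so □(shared → owned U excl) is false.
Positions where shared holds: 2, 4, 5, 6, 8.
Check owned U excl at each: 2→fails, 4→ok, 5→fails, 6→fails, 8→fails.
The position after 0 is 1; valid is true there.
At position 0: □(shared → owned U excl) is false; ○valid is true; so □(shared → owned U excl) ∧ ○valid is false.

Violated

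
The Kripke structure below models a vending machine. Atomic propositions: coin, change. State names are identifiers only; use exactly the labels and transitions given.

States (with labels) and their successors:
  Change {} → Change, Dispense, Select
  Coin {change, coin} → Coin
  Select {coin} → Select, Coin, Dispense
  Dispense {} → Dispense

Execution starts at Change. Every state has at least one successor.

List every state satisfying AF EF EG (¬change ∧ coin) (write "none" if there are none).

{Change, Select}

States satisfying EF EG (¬change ∧ coin): {Change, Select}.
States satisfying AF EF EG (¬change ∧ coin): {Change, Select}.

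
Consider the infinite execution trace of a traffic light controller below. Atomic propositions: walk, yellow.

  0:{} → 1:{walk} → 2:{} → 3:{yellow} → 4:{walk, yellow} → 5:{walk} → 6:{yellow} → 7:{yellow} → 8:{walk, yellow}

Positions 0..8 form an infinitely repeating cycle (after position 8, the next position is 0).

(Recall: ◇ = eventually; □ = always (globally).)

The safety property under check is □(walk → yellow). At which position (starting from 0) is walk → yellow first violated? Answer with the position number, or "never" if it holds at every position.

1

Check walk → yellow at each position in order: 0 ✓.
At position 1 the labels are {walk}, so walk → yellow is false there. This is the first violation.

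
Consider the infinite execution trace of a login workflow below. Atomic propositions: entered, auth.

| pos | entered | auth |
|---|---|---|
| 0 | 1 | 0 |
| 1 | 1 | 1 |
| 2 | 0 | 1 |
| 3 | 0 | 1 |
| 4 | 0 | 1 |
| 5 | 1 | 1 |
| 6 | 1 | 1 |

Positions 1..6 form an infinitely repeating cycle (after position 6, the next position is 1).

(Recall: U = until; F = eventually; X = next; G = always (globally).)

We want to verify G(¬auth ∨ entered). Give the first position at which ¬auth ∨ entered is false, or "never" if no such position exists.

2

Check ¬auth ∨ entered at each position in order: 0 ✓, 1 ✓.
At position 2 the labels are {auth}, so ¬auth ∨ entered is false there. This is the first violation.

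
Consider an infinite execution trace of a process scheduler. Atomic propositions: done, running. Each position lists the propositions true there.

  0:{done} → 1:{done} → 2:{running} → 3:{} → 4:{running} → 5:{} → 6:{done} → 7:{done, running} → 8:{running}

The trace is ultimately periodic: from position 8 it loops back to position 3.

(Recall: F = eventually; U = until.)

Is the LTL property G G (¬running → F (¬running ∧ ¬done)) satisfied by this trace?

G (¬running → F (¬running ∧ ¬done)) holds at every position 0..8, and those are all positions ever visited, so G G (¬running → F (¬running ∧ ¬done)) holds.

Satisfied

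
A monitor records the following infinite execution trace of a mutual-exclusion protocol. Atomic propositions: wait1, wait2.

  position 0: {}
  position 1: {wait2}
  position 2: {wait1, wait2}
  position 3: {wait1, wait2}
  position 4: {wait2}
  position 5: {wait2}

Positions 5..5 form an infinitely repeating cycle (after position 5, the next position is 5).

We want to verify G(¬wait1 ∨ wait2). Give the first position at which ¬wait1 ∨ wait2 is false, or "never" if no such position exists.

never

¬wait1 ∨ wait2 holds at every position 0..5, and those are all the positions the trace ever visits, so the invariant G(¬wait1 ∨ wait2) is never violated.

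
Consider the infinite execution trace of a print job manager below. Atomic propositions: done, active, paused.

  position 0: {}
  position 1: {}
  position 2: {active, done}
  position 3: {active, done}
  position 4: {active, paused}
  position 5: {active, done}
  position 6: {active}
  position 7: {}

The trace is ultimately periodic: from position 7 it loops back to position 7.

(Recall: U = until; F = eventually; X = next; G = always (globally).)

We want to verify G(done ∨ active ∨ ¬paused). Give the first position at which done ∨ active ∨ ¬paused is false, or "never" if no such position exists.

done ∨ active ∨ ¬paused holds at every position 0..7, and those are all the positions the trace ever visits, so the invariant G(done ∨ active ∨ ¬paused) is never violated.

never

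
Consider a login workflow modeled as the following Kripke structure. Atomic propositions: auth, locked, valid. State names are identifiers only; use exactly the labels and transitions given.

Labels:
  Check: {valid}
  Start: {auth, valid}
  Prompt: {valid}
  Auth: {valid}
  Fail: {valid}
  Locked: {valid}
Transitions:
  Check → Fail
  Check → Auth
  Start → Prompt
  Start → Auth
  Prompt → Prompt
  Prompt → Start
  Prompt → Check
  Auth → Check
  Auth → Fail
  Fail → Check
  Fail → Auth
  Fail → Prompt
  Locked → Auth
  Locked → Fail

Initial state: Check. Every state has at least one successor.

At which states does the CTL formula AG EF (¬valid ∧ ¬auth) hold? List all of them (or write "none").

States satisfying EF (¬valid ∧ ¬auth): ∅.
States satisfying AG EF (¬valid ∧ ¬auth): ∅.

none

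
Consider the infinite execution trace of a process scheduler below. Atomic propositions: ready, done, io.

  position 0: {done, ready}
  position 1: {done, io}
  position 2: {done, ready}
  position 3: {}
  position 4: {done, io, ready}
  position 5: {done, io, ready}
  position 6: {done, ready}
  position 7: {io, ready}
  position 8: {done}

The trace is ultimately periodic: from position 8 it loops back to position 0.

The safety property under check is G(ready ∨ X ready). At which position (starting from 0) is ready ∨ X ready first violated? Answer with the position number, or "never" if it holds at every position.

ready ∨ X ready holds at every position 0..8, and those are all the positions the trace ever visits, so the invariant G(ready ∨ X ready) is never violated.

never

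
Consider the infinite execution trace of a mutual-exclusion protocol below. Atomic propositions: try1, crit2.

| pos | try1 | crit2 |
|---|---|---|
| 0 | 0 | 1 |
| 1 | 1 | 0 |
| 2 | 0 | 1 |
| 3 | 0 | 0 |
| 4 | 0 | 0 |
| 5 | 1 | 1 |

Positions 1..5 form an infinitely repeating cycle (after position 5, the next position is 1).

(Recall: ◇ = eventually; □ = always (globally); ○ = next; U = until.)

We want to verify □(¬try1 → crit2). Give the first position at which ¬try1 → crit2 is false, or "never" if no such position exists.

Check ¬try1 → crit2 at each position in order: 0 ✓, 1 ✓, 2 ✓.
At position 3 the labels are {}, so ¬try1 → crit2 is false there. This is the first violation.

3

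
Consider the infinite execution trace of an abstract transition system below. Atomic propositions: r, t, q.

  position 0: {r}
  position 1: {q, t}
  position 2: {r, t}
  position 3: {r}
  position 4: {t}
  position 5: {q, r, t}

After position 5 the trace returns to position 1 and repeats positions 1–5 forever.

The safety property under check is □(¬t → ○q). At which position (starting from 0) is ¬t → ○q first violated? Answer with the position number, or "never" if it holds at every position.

3

Check ¬t → ○q at each position in order: 0 ✓, 1 ✓, 2 ✓.
At position 3 the labels are {r} and the next position 4 has {t}, so ¬t → ○q is false there. This is the first violation.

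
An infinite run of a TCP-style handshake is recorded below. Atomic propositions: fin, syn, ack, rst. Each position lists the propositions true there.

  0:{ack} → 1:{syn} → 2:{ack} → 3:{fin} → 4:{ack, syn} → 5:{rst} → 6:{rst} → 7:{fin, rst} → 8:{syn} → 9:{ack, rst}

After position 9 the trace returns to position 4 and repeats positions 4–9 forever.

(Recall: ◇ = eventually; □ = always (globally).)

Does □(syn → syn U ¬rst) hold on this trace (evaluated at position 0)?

syn → syn U ¬rst holds at every position 0..9, and those are all positions ever visited, so □(syn → syn U ¬rst) holds.
Positions where syn holds: 1, 4, 8.
Check syn U ¬rst at each: 1→ok, 4→ok, 8→ok.

Holds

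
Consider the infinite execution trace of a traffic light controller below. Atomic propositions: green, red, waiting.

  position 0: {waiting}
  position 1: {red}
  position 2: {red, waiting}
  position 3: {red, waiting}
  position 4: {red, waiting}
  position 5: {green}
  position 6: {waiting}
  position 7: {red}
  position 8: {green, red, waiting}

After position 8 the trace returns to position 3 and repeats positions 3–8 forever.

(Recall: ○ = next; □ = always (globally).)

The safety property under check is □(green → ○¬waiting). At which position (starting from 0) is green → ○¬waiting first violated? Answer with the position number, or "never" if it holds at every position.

Check green → ○¬waiting at each position in order: 0 ✓, 1 ✓, 2 ✓, 3 ✓, 4 ✓.
At position 5 the labels are {green} and the next position 6 has {waiting}, so green → ○¬waiting is false there. This is the first violation.

5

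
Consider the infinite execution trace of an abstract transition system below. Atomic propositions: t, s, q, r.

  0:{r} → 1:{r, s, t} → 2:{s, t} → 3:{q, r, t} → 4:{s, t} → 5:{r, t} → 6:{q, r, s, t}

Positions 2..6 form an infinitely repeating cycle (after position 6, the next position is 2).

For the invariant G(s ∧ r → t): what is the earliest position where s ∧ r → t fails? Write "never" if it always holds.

s ∧ r → t holds at every position 0..6, and those are all the positions the trace ever visits, so the invariant G(s ∧ r → t) is never violated.

never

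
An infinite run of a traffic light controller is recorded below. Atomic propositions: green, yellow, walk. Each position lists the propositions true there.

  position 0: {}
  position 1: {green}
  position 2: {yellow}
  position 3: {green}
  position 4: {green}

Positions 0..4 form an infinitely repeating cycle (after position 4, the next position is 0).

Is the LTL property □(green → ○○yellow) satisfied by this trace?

green → ○○yellow must hold at every position from 0 onward. It fails at position 1, so □(green → ○○yellow) is false.
Positions where green holds: 1, 3, 4.
Check ○○yellow at each: 1→fails, 3→fails, 4→fails.

No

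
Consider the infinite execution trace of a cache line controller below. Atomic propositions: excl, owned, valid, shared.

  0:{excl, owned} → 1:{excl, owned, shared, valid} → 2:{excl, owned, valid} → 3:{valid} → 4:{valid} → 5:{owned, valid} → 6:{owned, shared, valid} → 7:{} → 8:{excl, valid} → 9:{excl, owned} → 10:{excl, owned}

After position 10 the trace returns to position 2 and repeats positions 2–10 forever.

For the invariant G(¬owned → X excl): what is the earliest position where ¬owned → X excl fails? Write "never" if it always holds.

3

Check ¬owned → X excl at each position in order: 0 ✓, 1 ✓, 2 ✓.
At position 3 the labels are {valid} and the next position 4 has {valid}, so ¬owned → X excl is false there. This is the first violation.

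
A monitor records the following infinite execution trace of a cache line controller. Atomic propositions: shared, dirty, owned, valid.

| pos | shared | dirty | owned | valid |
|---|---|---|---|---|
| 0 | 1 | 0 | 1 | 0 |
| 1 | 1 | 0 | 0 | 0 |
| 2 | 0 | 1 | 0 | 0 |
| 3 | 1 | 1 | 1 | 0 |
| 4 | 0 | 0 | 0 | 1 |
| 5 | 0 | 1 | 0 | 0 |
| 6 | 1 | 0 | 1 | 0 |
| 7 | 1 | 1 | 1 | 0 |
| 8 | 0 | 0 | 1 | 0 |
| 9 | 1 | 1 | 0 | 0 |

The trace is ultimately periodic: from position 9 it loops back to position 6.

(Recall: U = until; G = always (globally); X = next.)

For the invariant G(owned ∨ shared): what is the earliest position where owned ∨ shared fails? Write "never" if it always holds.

Check owned ∨ shared at each position in order: 0 ✓, 1 ✓.
At position 2 the labels are {dirty}, so owned ∨ shared is false there. This is the first violation.

2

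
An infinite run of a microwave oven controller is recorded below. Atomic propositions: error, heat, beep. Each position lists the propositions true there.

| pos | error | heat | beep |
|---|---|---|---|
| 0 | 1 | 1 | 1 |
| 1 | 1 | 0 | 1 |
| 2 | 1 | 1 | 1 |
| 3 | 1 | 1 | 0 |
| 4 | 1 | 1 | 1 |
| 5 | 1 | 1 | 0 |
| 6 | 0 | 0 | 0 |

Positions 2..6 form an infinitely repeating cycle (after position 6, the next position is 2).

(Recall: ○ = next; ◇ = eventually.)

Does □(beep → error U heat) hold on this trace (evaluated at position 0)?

beep → error U heat holds at every position 0..6, and those are all positions ever visited, so □(beep → error U heat) holds.
Positions where beep holds: 0, 1, 2, 4.
Check error U heat at each: 0→ok, 1→ok, 2→ok, 4→ok.

Holds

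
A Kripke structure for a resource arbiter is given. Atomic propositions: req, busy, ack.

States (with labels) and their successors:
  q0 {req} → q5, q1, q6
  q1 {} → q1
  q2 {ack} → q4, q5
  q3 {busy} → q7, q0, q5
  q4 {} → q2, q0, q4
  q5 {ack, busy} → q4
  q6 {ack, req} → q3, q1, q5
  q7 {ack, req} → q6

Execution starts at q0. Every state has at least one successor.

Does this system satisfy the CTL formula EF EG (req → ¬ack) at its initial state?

States satisfying EG (req → ¬ack): {q0, q1, q2, q3, q4, q5}.
States satisfying EF EG (req → ¬ack): {q0, q1, q2, q3, q4, q5, q6, q7}.
Some path from q0 reaches a state where EG (req → ¬ack) holds.
q0 ∈ Sat(EF EG (req → ¬ack)).

Holds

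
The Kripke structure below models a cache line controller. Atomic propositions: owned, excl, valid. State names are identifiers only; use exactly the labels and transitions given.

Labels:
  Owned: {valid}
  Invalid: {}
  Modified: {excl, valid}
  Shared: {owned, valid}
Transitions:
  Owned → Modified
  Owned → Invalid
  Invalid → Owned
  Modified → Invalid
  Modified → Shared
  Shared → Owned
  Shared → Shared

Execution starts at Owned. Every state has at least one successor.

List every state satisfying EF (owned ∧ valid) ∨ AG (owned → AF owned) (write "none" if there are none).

{Owned, Invalid, Modified, Shared}

States satisfying owned ∧ valid: {Shared}.
States satisfying EF (owned ∧ valid): {Owned, Invalid, Modified, Shared}.
States satisfying owned → AF owned: {Owned, Invalid, Modified, Shared}.
States satisfying AG (owned → AF owned): {Owned, Invalid, Modified, Shared}.
States satisfying EF (owned ∧ valid) ∨ AG (owned → AF owned): {Owned, Invalid, Modified, Shared}.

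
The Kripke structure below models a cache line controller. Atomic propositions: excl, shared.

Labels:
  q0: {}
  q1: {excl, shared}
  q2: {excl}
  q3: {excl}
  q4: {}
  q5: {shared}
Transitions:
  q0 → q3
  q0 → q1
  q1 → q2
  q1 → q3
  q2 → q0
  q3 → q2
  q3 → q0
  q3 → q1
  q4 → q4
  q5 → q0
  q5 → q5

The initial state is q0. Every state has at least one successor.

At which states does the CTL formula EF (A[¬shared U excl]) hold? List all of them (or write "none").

{q0, q1, q2, q3, q5}

States satisfying A[¬shared U excl]: {q0, q1, q2, q3}.
States satisfying EF (A[¬shared U excl]): {q0, q1, q2, q3, q5}.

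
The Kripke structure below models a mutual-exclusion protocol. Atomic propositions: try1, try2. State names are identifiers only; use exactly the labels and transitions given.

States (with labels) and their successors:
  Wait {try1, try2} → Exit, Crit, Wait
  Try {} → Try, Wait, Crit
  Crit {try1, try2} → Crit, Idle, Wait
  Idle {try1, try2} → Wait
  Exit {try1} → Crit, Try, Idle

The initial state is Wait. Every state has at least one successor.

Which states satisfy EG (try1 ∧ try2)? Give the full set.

{Wait, Crit, Idle}

States satisfying try1 ∧ try2: {Wait, Crit, Idle}.
States satisfying EG (try1 ∧ try2): {Wait, Crit, Idle}.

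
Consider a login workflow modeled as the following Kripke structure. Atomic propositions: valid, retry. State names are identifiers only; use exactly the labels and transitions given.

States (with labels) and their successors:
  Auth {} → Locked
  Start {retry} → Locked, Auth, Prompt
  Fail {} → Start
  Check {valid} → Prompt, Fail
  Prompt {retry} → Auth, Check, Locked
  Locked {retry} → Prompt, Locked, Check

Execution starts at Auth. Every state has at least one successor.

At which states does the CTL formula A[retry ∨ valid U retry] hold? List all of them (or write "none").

{Start, Prompt, Locked}

States satisfying retry ∨ valid: {Start, Check, Prompt, Locked}.
States satisfying retry: {Start, Prompt, Locked}.
States satisfying A[retry ∨ valid U retry]: {Start, Prompt, Locked}.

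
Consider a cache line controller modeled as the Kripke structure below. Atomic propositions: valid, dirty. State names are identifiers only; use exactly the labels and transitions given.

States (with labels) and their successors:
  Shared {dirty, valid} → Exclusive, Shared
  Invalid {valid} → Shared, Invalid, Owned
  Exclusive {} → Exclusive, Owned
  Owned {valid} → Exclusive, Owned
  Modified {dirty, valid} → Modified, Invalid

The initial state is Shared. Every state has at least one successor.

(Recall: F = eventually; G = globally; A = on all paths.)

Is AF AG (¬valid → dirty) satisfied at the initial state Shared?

States satisfying AG (¬valid → dirty): ∅.
States satisfying AF AG (¬valid → dirty): ∅.
There is a path from Shared along which AG (¬valid → dirty) never holds.
Shared ∉ Sat(AF AG (¬valid → dirty)).

No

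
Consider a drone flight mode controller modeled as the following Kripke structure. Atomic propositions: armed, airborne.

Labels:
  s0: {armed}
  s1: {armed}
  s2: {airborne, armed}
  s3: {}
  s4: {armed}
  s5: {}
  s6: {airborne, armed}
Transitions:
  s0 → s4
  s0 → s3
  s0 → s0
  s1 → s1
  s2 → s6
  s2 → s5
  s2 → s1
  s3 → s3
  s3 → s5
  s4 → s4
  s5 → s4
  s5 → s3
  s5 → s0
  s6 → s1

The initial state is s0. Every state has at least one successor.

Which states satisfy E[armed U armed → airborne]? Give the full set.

{s0, s2, s3, s5, s6}

States satisfying armed: {s0, s1, s2, s4, s6}.
States satisfying armed → airborne: {s2, s3, s5, s6}.
States satisfying E[armed U armed → airborne]: {s0, s2, s3, s5, s6}.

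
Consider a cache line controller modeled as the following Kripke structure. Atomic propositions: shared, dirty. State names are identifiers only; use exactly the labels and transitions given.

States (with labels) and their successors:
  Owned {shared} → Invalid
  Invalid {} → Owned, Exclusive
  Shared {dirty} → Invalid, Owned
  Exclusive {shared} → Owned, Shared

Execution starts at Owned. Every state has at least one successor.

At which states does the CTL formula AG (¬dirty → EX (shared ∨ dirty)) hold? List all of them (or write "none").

States satisfying ¬dirty → EX (shared ∨ dirty): {Invalid, Shared, Exclusive}.
States satisfying AG (¬dirty → EX (shared ∨ dirty)): ∅.

none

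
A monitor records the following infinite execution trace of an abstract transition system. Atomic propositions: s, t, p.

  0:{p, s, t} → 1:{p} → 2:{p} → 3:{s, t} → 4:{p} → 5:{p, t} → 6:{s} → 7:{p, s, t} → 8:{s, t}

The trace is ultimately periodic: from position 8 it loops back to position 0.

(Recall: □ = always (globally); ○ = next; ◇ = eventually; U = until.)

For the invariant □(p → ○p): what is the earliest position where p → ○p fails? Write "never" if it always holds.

2

Check p → ○p at each position in order: 0 ✓, 1 ✓.
At position 2 the labels are {p} and the next position 3 has {s, t}, so p → ○p is false there. This is the first violation.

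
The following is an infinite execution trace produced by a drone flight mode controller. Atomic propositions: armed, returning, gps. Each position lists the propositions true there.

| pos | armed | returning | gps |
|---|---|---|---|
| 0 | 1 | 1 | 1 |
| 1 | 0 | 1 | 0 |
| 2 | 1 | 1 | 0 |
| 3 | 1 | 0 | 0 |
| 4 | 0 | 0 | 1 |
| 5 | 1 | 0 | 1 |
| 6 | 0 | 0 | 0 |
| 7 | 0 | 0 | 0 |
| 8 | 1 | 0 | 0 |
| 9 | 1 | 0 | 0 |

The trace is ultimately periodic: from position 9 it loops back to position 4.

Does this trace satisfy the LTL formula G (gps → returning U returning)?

Violated

gps → returning U returning must hold at every position from 0 onward. It fails at position 4, so G (gps → returning U returning) is false.
Positions where gps holds: 0, 4, 5.
Check returning U returning at each: 0→ok, 4→fails, 5→fails.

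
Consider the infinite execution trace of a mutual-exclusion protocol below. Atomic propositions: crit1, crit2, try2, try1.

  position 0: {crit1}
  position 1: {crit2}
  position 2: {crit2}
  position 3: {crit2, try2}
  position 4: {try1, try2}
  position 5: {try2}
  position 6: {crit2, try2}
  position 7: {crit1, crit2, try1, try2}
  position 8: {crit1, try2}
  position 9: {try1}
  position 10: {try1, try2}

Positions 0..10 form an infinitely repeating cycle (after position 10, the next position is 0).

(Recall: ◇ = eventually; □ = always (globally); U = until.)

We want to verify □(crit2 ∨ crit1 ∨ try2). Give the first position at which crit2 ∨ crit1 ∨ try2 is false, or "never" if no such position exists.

9

Check crit2 ∨ crit1 ∨ try2 at each position in order: 0 ✓, 1 ✓, 2 ✓, 3 ✓, 4 ✓, 5 ✓, 6 ✓, 7 ✓, 8 ✓.
At position 9 the labels are {try1}, so crit2 ∨ crit1 ∨ try2 is false there. This is the first violation.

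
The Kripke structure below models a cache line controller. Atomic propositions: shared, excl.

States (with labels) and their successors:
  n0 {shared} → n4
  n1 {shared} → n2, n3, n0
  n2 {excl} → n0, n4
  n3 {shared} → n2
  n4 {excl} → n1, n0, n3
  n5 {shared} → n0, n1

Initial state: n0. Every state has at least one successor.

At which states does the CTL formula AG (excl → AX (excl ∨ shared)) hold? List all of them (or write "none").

{n0, n1, n2, n3, n4, n5}

States satisfying excl → AX (excl ∨ shared): {n0, n1, n2, n3, n4, n5}.
States satisfying AG (excl → AX (excl ∨ shared)): {n0, n1, n2, n3, n4, n5}.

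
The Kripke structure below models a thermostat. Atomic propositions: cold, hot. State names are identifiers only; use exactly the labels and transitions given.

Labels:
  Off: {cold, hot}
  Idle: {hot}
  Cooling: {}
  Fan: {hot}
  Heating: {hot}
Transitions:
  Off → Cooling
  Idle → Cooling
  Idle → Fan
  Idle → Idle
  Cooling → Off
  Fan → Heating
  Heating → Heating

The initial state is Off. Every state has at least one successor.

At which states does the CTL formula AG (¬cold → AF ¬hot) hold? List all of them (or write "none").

States satisfying ¬cold → AF ¬hot: {Off, Cooling}.
States satisfying AG (¬cold → AF ¬hot): {Off, Cooling}.

{Off, Cooling}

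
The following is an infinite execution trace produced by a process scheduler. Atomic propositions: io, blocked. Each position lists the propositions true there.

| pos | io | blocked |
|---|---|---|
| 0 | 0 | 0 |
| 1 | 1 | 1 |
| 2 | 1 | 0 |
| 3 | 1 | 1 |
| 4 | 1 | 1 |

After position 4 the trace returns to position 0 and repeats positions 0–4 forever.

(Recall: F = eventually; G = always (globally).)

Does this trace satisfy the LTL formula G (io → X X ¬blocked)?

io → X X ¬blocked must hold at every position from 0 onward. It fails at position 1, so G (io → X X ¬blocked) is false.
Positions where io holds: 1, 2, 3, 4.
Check X X ¬blocked at each: 1→fails, 2→fails, 3→ok, 4→fails.

Violated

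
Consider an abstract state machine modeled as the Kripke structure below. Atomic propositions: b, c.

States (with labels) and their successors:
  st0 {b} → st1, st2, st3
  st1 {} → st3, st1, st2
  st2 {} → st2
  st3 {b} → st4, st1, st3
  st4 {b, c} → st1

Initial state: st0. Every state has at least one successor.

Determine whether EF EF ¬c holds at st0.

Holds

States satisfying EF ¬c: {st0, st1, st2, st3, st4}.
States satisfying EF EF ¬c: {st0, st1, st2, st3, st4}.
Some path from st0 reaches a state where EF ¬c holds.
st0 ∈ Sat(EF EF ¬c).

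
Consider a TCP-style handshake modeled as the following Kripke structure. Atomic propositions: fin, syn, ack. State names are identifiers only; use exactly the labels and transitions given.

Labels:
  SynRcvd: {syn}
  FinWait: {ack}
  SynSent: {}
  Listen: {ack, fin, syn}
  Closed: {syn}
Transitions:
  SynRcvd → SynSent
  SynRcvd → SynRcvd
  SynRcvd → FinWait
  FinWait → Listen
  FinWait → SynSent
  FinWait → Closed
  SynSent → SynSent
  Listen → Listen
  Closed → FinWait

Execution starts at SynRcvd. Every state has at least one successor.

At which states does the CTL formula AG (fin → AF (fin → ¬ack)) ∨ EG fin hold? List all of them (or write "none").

States satisfying fin → AF (fin → ¬ack): {SynRcvd, FinWait, SynSent, Closed}.
States satisfying AG (fin → AF (fin → ¬ack)): {SynSent}.
States satisfying fin: {Listen}.
States satisfying EG fin: {Listen}.
States satisfying AG (fin → AF (fin → ¬ack)) ∨ EG fin: {SynSent, Listen}.

{SynSent, Listen}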